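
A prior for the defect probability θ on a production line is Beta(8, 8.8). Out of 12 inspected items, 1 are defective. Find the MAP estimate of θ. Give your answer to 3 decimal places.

θ̂_MAP = 0.299

Prior: Beta(8, 8.8).
Data: 1 success in 12 trials. The binomial likelihood contributes θ(1−θ)^11, so the posterior is Beta(8+1, 8.8+11) = Beta(9, 19.8).
For Beta(a, b) with a, b > 1 the mode is (a−1)/(a+b−2) = 8/26.8 ≈ 0.299.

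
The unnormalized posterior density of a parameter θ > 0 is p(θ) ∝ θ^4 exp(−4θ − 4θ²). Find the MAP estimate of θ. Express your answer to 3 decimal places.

ℓ'(θ) = 4/θ − 4 − 8θ. Setting this to zero and multiplying by θ: 8θ² + 4θ − 4 = 0.
θ = (−4 + √(4² + 4·8·4)) / (2·8) = (−4 + √144) / 16 = (−4 + 12)/16 = 1/2.
ℓ''(θ) = −4/θ² − 8 < 0, confirming a maximum.

θ̂_MAP = 0.500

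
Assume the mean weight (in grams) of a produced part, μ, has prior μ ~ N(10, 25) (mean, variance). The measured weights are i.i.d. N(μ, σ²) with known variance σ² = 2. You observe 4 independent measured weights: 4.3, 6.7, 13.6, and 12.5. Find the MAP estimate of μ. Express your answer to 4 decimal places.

μ̂_MAP = 9.2892

n = 4; x̄ = (4.3 + 6.7 + 13.6 + 12.5)/4 = 37.1/4 = 9.275.
For a Normal prior and Normal likelihood with known variance, the posterior is Normal; its mode equals its mean, the precision-weighted average.
Prior precision 1/σ₀² = 1/25 = 0.04; data precision n/σ² = 4/2 = 2.
μ̂ = (0.04·10 + 2·9.275) / (0.04 + 2) = 18.95/2.04 = 1895/204 ≈ 9.2892.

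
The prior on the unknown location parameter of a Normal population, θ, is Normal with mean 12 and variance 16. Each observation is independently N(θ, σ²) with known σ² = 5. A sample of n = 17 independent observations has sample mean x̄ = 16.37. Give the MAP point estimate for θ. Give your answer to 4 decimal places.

θ̂_MAP = 16.2911

n = 17, x̄ = 16.37.
For a Normal prior and Normal likelihood with known variance, the posterior is Normal; its mode equals its mean, the precision-weighted average.
Prior precision 1/σ₀² = 1/16 = 0.0625; data precision n/σ² = 17/5 = 3.4.
θ̂ = (0.0625·12 + 3.4·16.37) / (0.0625 + 3.4) = 56.408/3.4625 = 112816/6925 ≈ 16.2911.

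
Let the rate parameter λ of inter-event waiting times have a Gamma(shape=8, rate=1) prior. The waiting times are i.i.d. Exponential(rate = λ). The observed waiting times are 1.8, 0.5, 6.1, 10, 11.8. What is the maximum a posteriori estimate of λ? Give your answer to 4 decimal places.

λ̂_MAP = 0.3846

The Exponential(rate=λ) likelihood is ∝ λ^n e^(−λΣtᵢ). Here n = 5 and Σtᵢ = 1.8 + 0.5 + 6.1 + 10 + 11.8 = 30.2.
Posterior ∝ λ^7e^(−1λ) · λ^5e^(−30.2λ) = λ^12e^(−31.2λ), i.e. Gamma(13, 31.2).
Mode = (a−1)/b = 12/31.2 ≈ 0.3846.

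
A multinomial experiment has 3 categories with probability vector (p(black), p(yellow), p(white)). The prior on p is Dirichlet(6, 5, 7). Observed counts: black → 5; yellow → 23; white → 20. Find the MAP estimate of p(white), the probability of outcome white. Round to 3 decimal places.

The posterior is Dirichlet(αᵢ + nᵢ) = Dirichlet(11, 28, 27).
For a Dirichlet(a₁,…,a_K) with all aᵢ > 1, the mode has j-th component (aⱼ − 1)/(Σaᵢ − K).
Here Σaᵢ = 66 and K = 3, so p(white) = (27 − 1)/(66 − 3) = 26/63 ≈ 0.413.

MAP estimate of p(white) = 0.413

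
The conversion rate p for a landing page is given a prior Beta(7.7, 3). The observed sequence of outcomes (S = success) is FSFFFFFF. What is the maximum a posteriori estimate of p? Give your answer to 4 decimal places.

p̂_MAP = 0.4611

Prior: Beta(7.7, 3).
Data: 1 success in 8 trials (from the sequence). The binomial likelihood contributes p(1−p)^7, so the posterior is Beta(7.7+1, 3+7) = Beta(8.7, 10).
For Beta(a, b) with a, b > 1 the mode is (a−1)/(a+b−2) = 7.7/16.7 ≈ 0.4611.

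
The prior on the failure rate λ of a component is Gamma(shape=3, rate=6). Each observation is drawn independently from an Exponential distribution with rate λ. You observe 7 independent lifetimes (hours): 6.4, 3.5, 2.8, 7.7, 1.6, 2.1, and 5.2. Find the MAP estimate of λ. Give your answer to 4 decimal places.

λ̂_MAP = 0.2550

The Exponential(rate=λ) likelihood is ∝ λ^n e^(−λΣtᵢ). Here n = 7 and Σtᵢ = 6.4 + 3.5 + 2.8 + 7.7 + 1.6 + 2.1 + 5.2 = 29.3.
Posterior ∝ λ^2e^(−6λ) · λ^7e^(−29.3λ) = λ^9e^(−35.3λ), i.e. Gamma(10, 35.3).
Mode = (a−1)/b = 9/35.3 ≈ 0.2550.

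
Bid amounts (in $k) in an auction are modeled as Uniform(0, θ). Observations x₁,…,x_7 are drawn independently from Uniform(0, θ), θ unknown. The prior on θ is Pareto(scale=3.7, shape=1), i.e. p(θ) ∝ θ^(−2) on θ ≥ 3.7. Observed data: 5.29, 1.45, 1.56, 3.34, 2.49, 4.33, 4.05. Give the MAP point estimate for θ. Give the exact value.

θ̂_MAP = 5.29

The Uniform(0, θ) likelihood is θ^(−n) for θ ≥ max(xᵢ), zero otherwise. Here max(xᵢ) = 5.29.
Posterior ∝ θ^(−2) · θ^(−7) = θ^(−9) on θ ≥ max(3.7, 5.29) = 5.29.
This density is strictly decreasing in θ, so the posterior mode lies at the lower boundary of the support.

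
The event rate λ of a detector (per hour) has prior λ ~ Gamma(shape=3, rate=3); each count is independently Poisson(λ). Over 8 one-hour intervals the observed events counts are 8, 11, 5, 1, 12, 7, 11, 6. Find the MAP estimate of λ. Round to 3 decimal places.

λ̂_MAP = 5.727

Σxᵢ = 8+11+5+1+12+7+11+6 = 61, with n = 8.
Posterior ∝ λ^2e^(−3λ) · λ^61e^(−8λ) = λ^63e^(−11λ), i.e. Gamma(shape=64, rate=11).
The mode of a Gamma(a, b) with a ≥ 1 (shape–rate) is (a−1)/b = 63/11 ≈ 5.727.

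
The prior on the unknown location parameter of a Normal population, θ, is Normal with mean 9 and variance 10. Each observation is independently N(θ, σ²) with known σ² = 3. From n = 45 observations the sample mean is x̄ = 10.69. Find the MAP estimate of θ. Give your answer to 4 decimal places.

n = 45, x̄ = 10.69.
For a Normal prior and Normal likelihood with known variance, the posterior is Normal; its mode equals its mean, the precision-weighted average.
Prior precision 1/σ₀² = 1/10 = 0.1; data precision n/σ² = 45/3 = 15.
θ̂ = (0.1·9 + 15·10.69) / (0.1 + 15) = 161.25/15.1 = 3225/302 ≈ 10.6788.

θ̂_MAP = 10.6788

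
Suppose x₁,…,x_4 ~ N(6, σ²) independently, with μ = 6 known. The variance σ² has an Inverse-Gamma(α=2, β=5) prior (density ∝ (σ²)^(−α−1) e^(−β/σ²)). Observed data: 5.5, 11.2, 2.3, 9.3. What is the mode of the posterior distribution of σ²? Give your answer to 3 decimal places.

Sum of squared deviations about the known mean: SS = (5.5−6)² + (11.2−6)² + (2.3−6)² + (9.3−6)² = 51.87.
The Normal likelihood contributes (σ²)^(−n/2) exp(−SS/(2σ²)), so the posterior is Inverse-Gamma(α + n/2, β + SS/2) = Inverse-Gamma(4, 30.935).
The mode of Inverse-Gamma(a, b) is b/(a+1) = 30.935/5 ≈ 6.187.

σ̂²_MAP = 6.187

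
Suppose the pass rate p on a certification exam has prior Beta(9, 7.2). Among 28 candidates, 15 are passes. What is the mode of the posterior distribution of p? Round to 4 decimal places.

Prior: Beta(9, 7.2).
Data: 15 successes in 28 trials. The binomial likelihood contributes p^15(1−p)^13, so the posterior is Beta(9+15, 7.2+13) = Beta(24, 20.2).
For Beta(a, b) with a, b > 1 the mode is (a−1)/(a+b−2) = 23/42.2 ≈ 0.5450.

p̂_MAP = 0.5450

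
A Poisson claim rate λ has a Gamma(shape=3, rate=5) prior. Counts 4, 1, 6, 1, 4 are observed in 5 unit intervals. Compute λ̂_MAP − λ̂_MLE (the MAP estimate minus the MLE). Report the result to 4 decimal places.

MAP − MLE = -1.4000

Σxᵢ = 16. Posterior is Gamma(19, 10); MAP = (19−1)/10 = 18/10 ≈ 1.80000.
MLE = x̄ = 16/5 ≈ 3.20000.
Difference = 18/10 − 16/5 = -7/5 ≈ -1.4000.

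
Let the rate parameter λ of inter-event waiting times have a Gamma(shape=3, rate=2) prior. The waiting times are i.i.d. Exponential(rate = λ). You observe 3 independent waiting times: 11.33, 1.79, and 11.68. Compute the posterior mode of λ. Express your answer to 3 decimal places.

λ̂_MAP = 0.187

The Exponential(rate=λ) likelihood is ∝ λ^n e^(−λΣtᵢ). Here n = 3 and Σtᵢ = 11.33 + 1.79 + 11.68 = 24.80.
Posterior ∝ λ^2e^(−2λ) · λ^3e^(−24.80λ) = λ^5e^(−26.80λ), i.e. Gamma(6, 26.80).
Mode = (a−1)/b = 5/26.80 ≈ 0.187.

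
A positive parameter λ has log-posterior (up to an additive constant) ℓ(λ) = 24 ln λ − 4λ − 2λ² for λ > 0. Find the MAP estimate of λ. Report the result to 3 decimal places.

λ̂_MAP = 2.000

ℓ'(λ) = 24/λ − 4 − 4λ. Setting this to zero and multiplying by λ: 4λ² + 4λ − 24 = 0.
λ = (−4 + √(4² + 4·4·24)) / (2·4) = (−4 + √400) / 8 = (−4 + 20)/8 = 2.
ℓ''(λ) = −24/λ² − 4 < 0, confirming a maximum.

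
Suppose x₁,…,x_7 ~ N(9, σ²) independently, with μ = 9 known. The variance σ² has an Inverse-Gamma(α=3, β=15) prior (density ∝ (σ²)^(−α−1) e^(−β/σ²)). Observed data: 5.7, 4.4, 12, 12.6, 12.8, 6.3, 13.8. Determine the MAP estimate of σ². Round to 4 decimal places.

σ̂²_MAP = 8.5853

Sum of squared deviations about the known mean: SS = (5.7−9)² + (4.4−9)² + (12−9)² + (12.6−9)² + (12.8−9)² + (6.3−9)² + (13.8−9)² = 98.78.
The Normal likelihood contributes (σ²)^(−n/2) exp(−SS/(2σ²)), so the posterior is Inverse-Gamma(α + n/2, β + SS/2) = Inverse-Gamma(6.5, 64.39).
The mode of Inverse-Gamma(a, b) is b/(a+1) = 64.39/7.5 ≈ 8.5853.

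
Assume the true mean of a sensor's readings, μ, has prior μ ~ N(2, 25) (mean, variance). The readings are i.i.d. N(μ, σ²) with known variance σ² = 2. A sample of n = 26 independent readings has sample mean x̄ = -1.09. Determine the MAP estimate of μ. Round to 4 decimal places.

n = 26, x̄ = -1.09.
For a Normal prior and Normal likelihood with known variance, the posterior is Normal; its mode equals its mean, the precision-weighted average.
Prior precision 1/σ₀² = 1/25 = 0.04; data precision n/σ² = 26/2 = 13.
μ̂ = (0.04·2 + 13·(-1.09)) / (0.04 + 13) = (-14.09)/13.04 = -1409/1304 ≈ -1.0805.

μ̂_MAP = -1.0805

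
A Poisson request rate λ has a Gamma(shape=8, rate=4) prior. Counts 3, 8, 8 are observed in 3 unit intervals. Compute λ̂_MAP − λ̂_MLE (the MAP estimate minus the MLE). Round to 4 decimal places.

MAP − MLE = -2.6190

Σxᵢ = 19. Posterior is Gamma(27, 7); MAP = (27−1)/7 = 26/7 ≈ 3.71429.
MLE = x̄ = 19/3 ≈ 6.33333.
Difference = 26/7 − 19/3 = -55/21 ≈ -2.6190.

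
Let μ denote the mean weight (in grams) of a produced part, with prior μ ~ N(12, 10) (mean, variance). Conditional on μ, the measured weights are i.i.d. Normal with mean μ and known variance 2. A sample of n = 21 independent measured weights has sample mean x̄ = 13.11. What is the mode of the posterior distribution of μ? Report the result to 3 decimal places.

μ̂_MAP = 13.100

n = 21, x̄ = 13.11.
For a Normal prior and Normal likelihood with known variance, the posterior is Normal; its mode equals its mean, the precision-weighted average.
Prior precision 1/σ₀² = 1/10 = 0.1; data precision n/σ² = 21/2 = 10.5.
μ̂ = (0.1·12 + 10.5·13.11) / (0.1 + 10.5) = 138.855/10.6 = 27771/2120 ≈ 13.100.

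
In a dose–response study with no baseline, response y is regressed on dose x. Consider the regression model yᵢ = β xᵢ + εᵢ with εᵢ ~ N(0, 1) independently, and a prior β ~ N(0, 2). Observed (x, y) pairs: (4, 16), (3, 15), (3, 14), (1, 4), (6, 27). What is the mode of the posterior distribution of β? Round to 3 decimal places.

log p(β | y) = −Σ(yᵢ − βxᵢ)²/(2·1) − β²/(2·2) + const.
Setting the derivative to zero: Σxᵢ(yᵢ − βxᵢ)/1 − β/2 = 0, so β = Σxᵢyᵢ / (Σxᵢ² + σ²/τ²).
Σxᵢyᵢ = 4·16 + 3·15 + 3·14 + 1·4 + 6·27 = 317; Σxᵢ² = 71; σ²/τ² = 0.5.
β̂_MAP = 317 / (71 + 0.5) = 317/71.5 ≈ 4.434.

β̂_MAP = 4.434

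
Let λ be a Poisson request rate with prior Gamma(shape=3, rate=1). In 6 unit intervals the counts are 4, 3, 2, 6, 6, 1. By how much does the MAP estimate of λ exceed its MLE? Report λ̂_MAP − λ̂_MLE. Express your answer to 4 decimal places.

MAP − MLE = -0.2381

Σxᵢ = 22. Posterior is Gamma(25, 7); MAP = (25−1)/7 = 24/7 ≈ 3.42857.
MLE = x̄ = 22/6 ≈ 3.66667.
Difference = 24/7 − 22/6 = -5/21 ≈ -0.2381.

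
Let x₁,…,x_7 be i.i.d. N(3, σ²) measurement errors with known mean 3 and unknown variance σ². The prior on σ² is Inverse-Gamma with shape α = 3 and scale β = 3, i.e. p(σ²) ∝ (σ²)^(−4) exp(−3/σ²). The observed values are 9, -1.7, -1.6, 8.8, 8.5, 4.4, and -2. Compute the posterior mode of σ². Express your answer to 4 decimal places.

Sum of squared deviations about the known mean: SS = (9−3)² + (-1.7−3)² + (-1.6−3)² + (8.8−3)² + (8.5−3)² + (4.4−3)² + (-2−3)² = 170.1.
The Normal likelihood contributes (σ²)^(−n/2) exp(−SS/(2σ²)), so the posterior is Inverse-Gamma(α + n/2, β + SS/2) = Inverse-Gamma(6.5, 88.05).
The mode of Inverse-Gamma(a, b) is b/(a+1) = 88.05/7.5 ≈ 11.7400.

σ̂²_MAP = 11.7400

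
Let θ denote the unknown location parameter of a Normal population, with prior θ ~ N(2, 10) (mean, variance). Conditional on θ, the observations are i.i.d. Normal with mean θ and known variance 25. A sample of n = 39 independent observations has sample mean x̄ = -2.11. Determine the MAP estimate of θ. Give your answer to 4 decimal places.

θ̂_MAP = -1.8624

n = 39, x̄ = -2.11.
For a Normal prior and Normal likelihood with known variance, the posterior is Normal; its mode equals its mean, the precision-weighted average.
Prior precision 1/σ₀² = 1/10 = 0.1; data precision n/σ² = 39/25 = 1.56.
θ̂ = (0.1·2 + 1.56·(-2.11)) / (0.1 + 1.56) = (-3.0916)/1.66 = -7729/4150 ≈ -1.8624.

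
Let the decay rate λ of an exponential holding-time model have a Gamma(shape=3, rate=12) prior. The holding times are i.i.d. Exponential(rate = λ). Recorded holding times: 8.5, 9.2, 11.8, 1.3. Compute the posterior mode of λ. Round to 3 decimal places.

The Exponential(rate=λ) likelihood is ∝ λ^n e^(−λΣtᵢ). Here n = 4 and Σtᵢ = 8.5 + 9.2 + 11.8 + 1.3 = 30.8.
Posterior ∝ λ^2e^(−12λ) · λ^4e^(−30.8λ) = λ^6e^(−42.8λ), i.e. Gamma(7, 42.8).
Mode = (a−1)/b = 6/42.8 ≈ 0.140.

λ̂_MAP = 0.140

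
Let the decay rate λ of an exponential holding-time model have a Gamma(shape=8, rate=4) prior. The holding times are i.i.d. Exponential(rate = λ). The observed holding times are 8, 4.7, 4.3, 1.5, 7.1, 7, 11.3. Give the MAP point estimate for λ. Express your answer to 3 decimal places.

The Exponential(rate=λ) likelihood is ∝ λ^n e^(−λΣtᵢ). Here n = 7 and Σtᵢ = 8 + 4.7 + 4.3 + 1.5 + 7.1 + 7 + 11.3 = 43.9.
Posterior ∝ λ^7e^(−4λ) · λ^7e^(−43.9λ) = λ^14e^(−47.9λ), i.e. Gamma(15, 47.9).
Mode = (a−1)/b = 14/47.9 ≈ 0.292.

λ̂_MAP = 0.292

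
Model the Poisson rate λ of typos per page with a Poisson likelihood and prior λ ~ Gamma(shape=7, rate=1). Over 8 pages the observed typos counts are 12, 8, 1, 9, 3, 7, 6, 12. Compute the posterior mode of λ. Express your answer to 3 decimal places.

Σxᵢ = 12+8+1+9+3+7+6+12 = 58, with n = 8.
Posterior ∝ λ^6e^(−1λ) · λ^58e^(−8λ) = λ^64e^(−9λ), i.e. Gamma(shape=65, rate=9).
The mode of a Gamma(a, b) with a ≥ 1 (shape–rate) is (a−1)/b = 64/9 ≈ 7.111.

λ̂_MAP = 7.111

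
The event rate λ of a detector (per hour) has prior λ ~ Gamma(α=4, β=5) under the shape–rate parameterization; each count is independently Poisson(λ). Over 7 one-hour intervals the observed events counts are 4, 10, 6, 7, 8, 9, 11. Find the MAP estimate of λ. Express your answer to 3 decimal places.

λ̂_MAP = 4.833

Σxᵢ = 4+10+6+7+8+9+11 = 55, with n = 7.
Posterior ∝ λ^3e^(−5λ) · λ^55e^(−7λ) = λ^58e^(−12λ), i.e. Gamma(shape=59, rate=12).
The mode of a Gamma(a, b) with a ≥ 1 (shape–rate) is (a−1)/b = 58/12 ≈ 4.833.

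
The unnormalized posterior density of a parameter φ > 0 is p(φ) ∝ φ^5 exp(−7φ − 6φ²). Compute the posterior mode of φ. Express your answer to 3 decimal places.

ℓ'(φ) = 5/φ − 7 − 12φ. Setting this to zero and multiplying by φ: 12φ² + 7φ − 5 = 0.
φ = (−7 + √(7² + 4·12·5)) / (2·12) = (−7 + √289) / 24 = (−7 + 17)/24 = 5/12.
ℓ''(φ) = −5/φ² − 12 < 0, confirming a maximum.

φ̂_MAP = 0.417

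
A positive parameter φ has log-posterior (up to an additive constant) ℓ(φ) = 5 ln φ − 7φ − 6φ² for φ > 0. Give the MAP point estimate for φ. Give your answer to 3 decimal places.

ℓ'(φ) = 5/φ − 7 − 12φ. Setting this to zero and multiplying by φ: 12φ² + 7φ − 5 = 0.
φ = (−7 + √(7² + 4·12·5)) / (2·12) = (−7 + √289) / 24 = (−7 + 17)/24 = 5/12.
ℓ''(φ) = −5/φ² − 12 < 0, confirming a maximum.

φ̂_MAP = 0.417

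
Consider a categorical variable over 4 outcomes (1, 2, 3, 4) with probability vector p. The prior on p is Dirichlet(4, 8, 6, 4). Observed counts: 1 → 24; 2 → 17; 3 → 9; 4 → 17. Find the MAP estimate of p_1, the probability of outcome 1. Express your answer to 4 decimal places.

The posterior is Dirichlet(αᵢ + nᵢ) = Dirichlet(28, 25, 15, 21).
For a Dirichlet(a₁,…,a_K) with all aᵢ > 1, the mode has j-th component (aⱼ − 1)/(Σaᵢ − K).
Here Σaᵢ = 89 and K = 4, so p_1 = (28 − 1)/(89 − 4) = 27/85 ≈ 0.3176.

MAP estimate: 0.3176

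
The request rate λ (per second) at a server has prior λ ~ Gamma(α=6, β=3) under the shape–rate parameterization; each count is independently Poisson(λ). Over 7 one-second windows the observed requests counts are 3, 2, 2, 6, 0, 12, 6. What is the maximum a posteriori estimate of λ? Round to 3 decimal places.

Σxᵢ = 3+2+2+6+0+12+6 = 31, with n = 7.
Posterior ∝ λ^5e^(−3λ) · λ^31e^(−7λ) = λ^36e^(−10λ), i.e. Gamma(shape=37, rate=10).
The mode of a Gamma(a, b) with a ≥ 1 (shape–rate) is (a−1)/b = 36/10 ≈ 3.600.

λ̂_MAP = 3.600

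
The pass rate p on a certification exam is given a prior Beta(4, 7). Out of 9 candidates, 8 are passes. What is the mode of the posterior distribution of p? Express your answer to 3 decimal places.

Prior: Beta(4, 7).
Data: 8 successes in 9 trials. The binomial likelihood contributes p^8(1−p)^1, so the posterior is Beta(4+8, 7+1) = Beta(12, 8).
For Beta(a, b) with a, b > 1 the mode is (a−1)/(a+b−2) = 11/18 ≈ 0.611.

p̂_MAP = 0.611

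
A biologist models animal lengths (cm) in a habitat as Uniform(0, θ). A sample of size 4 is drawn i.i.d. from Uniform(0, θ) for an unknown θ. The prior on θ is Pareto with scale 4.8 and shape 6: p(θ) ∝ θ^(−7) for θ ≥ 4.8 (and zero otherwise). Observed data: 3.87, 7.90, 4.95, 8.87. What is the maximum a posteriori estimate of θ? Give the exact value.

The Uniform(0, θ) likelihood is θ^(−n) for θ ≥ max(xᵢ), zero otherwise. Here max(xᵢ) = 8.87.
Posterior ∝ θ^(−7) · θ^(−4) = θ^(−11) on θ ≥ max(4.8, 8.87) = 8.87.
This density is strictly decreasing in θ, so the posterior mode lies at the lower boundary of the support.

θ̂_MAP = 8.87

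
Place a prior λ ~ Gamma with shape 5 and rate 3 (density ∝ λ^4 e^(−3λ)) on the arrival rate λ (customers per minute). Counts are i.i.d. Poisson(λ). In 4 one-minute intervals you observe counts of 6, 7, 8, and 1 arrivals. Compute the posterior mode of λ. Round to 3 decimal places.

λ̂_MAP = 3.714

Σxᵢ = 6+7+8+1 = 22, with n = 4.
Posterior ∝ λ^4e^(−3λ) · λ^22e^(−4λ) = λ^26e^(−7λ), i.e. Gamma(shape=27, rate=7).
The mode of a Gamma(a, b) with a ≥ 1 (shape–rate) is (a−1)/b = 26/7 ≈ 3.714.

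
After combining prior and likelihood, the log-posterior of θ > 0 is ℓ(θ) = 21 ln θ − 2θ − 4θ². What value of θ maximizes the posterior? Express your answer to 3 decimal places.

ℓ'(θ) = 21/θ − 2 − 8θ. Setting this to zero and multiplying by θ: 8θ² + 2θ − 21 = 0.
θ = (−2 + √(2² + 4·8·21)) / (2·8) = (−2 + √676) / 16 = (−2 + 26)/16 = 3/2.
ℓ''(θ) = −21/θ² − 8 < 0, confirming a maximum.

θ̂_MAP = 1.500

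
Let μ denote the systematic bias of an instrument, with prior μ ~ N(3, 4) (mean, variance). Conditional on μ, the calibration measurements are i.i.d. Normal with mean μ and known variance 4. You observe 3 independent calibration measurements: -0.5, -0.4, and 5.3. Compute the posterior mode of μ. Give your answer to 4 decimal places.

μ̂_MAP = 1.8500

n = 3; x̄ = ((-0.5) + (-0.4) + 5.3)/3 = 4.4/3 = 22/15 ≈ 1.4667.
For a Normal prior and Normal likelihood with known variance, the posterior is Normal; its mode equals its mean, the precision-weighted average.
Prior precision 1/σ₀² = 1/4 = 0.25; data precision n/σ² = 3/4 = 0.75.
μ̂ = (0.25·3 + 0.75·(22/15)) / (0.25 + 0.75) = 1.85/1 = 1.8500.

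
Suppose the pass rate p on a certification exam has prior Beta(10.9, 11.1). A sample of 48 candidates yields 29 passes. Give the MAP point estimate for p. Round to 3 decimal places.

Prior: Beta(10.9, 11.1).
Data: 29 successes in 48 trials. The binomial likelihood contributes p^29(1−p)^19, so the posterior is Beta(10.9+29, 11.1+19) = Beta(39.9, 30.1).
For Beta(a, b) with a, b > 1 the mode is (a−1)/(a+b−2) = 38.9/68 ≈ 0.572.

p̂_MAP = 0.572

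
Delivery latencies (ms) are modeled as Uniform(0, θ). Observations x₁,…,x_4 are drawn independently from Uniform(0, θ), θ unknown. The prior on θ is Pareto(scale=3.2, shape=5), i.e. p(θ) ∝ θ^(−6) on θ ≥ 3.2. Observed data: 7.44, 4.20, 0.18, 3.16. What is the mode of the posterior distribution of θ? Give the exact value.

θ̂_MAP = 7.44

The Uniform(0, θ) likelihood is θ^(−n) for θ ≥ max(xᵢ), zero otherwise. Here max(xᵢ) = 7.44.
Posterior ∝ θ^(−6) · θ^(−4) = θ^(−10) on θ ≥ max(3.2, 7.44) = 7.44.
This density is strictly decreasing in θ, so the posterior mode lies at the lower boundary of the support.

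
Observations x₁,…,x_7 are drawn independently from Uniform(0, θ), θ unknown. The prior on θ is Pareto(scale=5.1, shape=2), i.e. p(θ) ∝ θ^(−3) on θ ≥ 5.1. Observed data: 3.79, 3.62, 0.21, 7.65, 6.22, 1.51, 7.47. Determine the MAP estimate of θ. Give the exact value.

θ̂_MAP = 7.65

The Uniform(0, θ) likelihood is θ^(−n) for θ ≥ max(xᵢ), zero otherwise. Here max(xᵢ) = 7.65.
Posterior ∝ θ^(−3) · θ^(−7) = θ^(−10) on θ ≥ max(5.1, 7.65) = 7.65.
This density is strictly decreasing in θ, so the posterior mode lies at the lower boundary of the support.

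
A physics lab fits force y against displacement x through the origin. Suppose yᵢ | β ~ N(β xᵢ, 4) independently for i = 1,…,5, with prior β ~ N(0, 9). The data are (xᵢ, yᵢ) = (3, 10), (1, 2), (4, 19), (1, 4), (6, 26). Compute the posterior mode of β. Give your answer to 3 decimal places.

log p(β | y) = −Σ(yᵢ − βxᵢ)²/(2·4) − β²/(2·9) + const.
Setting the derivative to zero: Σxᵢ(yᵢ − βxᵢ)/4 − β/9 = 0, so β = Σxᵢyᵢ / (Σxᵢ² + σ²/τ²).
Σxᵢyᵢ = 3·10 + 1·2 + 4·19 + 1·4 + 6·26 = 268; Σxᵢ² = 63; σ²/τ² = 4/9.
β̂_MAP = 268 / (63 + 4/9) = 268/(571/9) = 2412/571 ≈ 4.224.

β̂_MAP = 4.224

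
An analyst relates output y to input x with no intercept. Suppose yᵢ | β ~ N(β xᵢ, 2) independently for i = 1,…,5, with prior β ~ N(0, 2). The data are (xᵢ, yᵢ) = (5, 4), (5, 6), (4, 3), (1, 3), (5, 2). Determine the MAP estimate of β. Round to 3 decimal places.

log p(β | y) = −Σ(yᵢ − βxᵢ)²/(2·2) − β²/(2·2) + const.
Setting the derivative to zero: Σxᵢ(yᵢ − βxᵢ)/2 − β/2 = 0, so β = Σxᵢyᵢ / (Σxᵢ² + σ²/τ²).
Σxᵢyᵢ = 5·4 + 5·6 + 4·3 + 1·3 + 5·2 = 75; Σxᵢ² = 92; σ²/τ² = 1.
β̂_MAP = 75 / (92 + 1) = 75/93 ≈ 0.806.

β̂_MAP = 0.806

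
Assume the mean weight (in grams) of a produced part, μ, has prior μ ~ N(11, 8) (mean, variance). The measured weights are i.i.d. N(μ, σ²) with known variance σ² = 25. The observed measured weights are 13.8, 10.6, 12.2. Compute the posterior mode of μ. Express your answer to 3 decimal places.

μ̂_MAP = 11.588

n = 3; x̄ = (13.8 + 10.6 + 12.2)/3 = 36.6/3 = 12.2.
For a Normal prior and Normal likelihood with known variance, the posterior is Normal; its mode equals its mean, the precision-weighted average.
Prior precision 1/σ₀² = 1/8 = 0.125; data precision n/σ² = 3/25 = 0.12.
μ̂ = (0.125·11 + 0.12·12.2) / (0.125 + 0.12) = 2.839/0.245 = 2839/245 ≈ 11.588.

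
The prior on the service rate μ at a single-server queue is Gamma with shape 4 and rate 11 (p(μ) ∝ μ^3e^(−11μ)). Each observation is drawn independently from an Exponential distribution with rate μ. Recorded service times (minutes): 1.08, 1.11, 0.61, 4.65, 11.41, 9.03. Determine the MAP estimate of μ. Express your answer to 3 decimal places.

μ̂_MAP = 0.231

The Exponential(rate=μ) likelihood is ∝ μ^n e^(−μΣtᵢ). Here n = 6 and Σtᵢ = 1.08 + 1.11 + 0.61 + 4.65 + 11.41 + 9.03 = 27.89.
Posterior ∝ μ^3e^(−11μ) · μ^6e^(−27.89μ) = μ^9e^(−38.89μ), i.e. Gamma(10, 38.89).
Mode = (a−1)/b = 9/38.89 ≈ 0.231.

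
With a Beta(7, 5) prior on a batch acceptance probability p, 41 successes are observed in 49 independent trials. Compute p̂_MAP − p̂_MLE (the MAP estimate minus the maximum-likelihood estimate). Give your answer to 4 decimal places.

Posterior is Beta(48, 13); MAP = (48−1)/(61−2) = 47/59 ≈ 0.79661.
MLE ignores the prior: p̂_MLE = k/n = 41/49 ≈ 0.83673.
Difference = 47/59 − 41/49 = -116/2891 ≈ -0.0401.

MAP − MLE = -0.0401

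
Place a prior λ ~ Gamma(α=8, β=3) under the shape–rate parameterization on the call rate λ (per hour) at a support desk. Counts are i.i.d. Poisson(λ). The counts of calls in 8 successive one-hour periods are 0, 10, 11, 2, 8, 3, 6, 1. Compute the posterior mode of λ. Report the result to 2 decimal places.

λ̂_MAP = 4.36

Σxᵢ = 0+10+11+2+8+3+6+1 = 41, with n = 8.
Posterior ∝ λ^7e^(−3λ) · λ^41e^(−8λ) = λ^48e^(−11λ), i.e. Gamma(shape=49, rate=11).
The mode of a Gamma(a, b) with a ≥ 1 (shape–rate) is (a−1)/b = 48/11 ≈ 4.36.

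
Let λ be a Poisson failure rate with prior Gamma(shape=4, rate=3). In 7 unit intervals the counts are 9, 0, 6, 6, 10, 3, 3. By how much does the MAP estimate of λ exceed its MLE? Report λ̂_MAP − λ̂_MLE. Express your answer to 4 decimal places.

MAP − MLE = -1.2857

Σxᵢ = 37. Posterior is Gamma(41, 10); MAP = (41−1)/10 = 40/10 ≈ 4.00000.
MLE = x̄ = 37/7 ≈ 5.28571.
Difference = 40/10 − 37/7 = -9/7 ≈ -1.2857.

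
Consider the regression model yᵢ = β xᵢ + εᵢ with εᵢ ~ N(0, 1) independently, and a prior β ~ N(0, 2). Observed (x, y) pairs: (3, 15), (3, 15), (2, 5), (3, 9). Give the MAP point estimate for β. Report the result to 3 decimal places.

β̂_MAP = 4.032

log p(β | y) = −Σ(yᵢ − βxᵢ)²/(2·1) − β²/(2·2) + const.
Setting the derivative to zero: Σxᵢ(yᵢ − βxᵢ)/1 − β/2 = 0, so β = Σxᵢyᵢ / (Σxᵢ² + σ²/τ²).
Σxᵢyᵢ = 3·15 + 3·15 + 2·5 + 3·9 = 127; Σxᵢ² = 31; σ²/τ² = 0.5.
β̂_MAP = 127 / (31 + 0.5) = 127/31.5 ≈ 4.032.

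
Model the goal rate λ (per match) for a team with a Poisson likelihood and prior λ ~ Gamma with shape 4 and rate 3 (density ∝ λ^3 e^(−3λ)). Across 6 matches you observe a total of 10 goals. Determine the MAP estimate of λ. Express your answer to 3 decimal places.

Σxᵢ = 10, n = 6.
Posterior ∝ λ^3e^(−3λ) · λ^10e^(−6λ) = λ^13e^(−9λ), i.e. Gamma(shape=14, rate=9).
The mode of a Gamma(a, b) with a ≥ 1 (shape–rate) is (a−1)/b = 13/9 ≈ 1.444.

λ̂_MAP = 1.444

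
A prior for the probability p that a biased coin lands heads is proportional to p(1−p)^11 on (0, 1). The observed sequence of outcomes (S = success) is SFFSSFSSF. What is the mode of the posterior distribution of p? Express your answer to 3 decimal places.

The prior density ∝ p(1−p)^11 is the kernel of Beta(2, 12).
Data: 5 successes in 9 trials (from the sequence). The binomial likelihood contributes p^5(1−p)^4, so the posterior is Beta(2+5, 12+4) = Beta(7, 16).
For Beta(a, b) with a, b > 1 the mode is (a−1)/(a+b−2) = 6/21 ≈ 0.286.

p̂_MAP = 0.286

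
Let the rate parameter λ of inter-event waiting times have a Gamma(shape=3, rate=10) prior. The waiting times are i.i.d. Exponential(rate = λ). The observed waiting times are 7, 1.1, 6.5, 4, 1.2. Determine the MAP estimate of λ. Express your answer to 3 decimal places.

λ̂_MAP = 0.235

The Exponential(rate=λ) likelihood is ∝ λ^n e^(−λΣtᵢ). Here n = 5 and Σtᵢ = 7 + 1.1 + 6.5 + 4 + 1.2 = 19.8.
Posterior ∝ λ^2e^(−10λ) · λ^5e^(−19.8λ) = λ^7e^(−29.8λ), i.e. Gamma(8, 29.8).
Mode = (a−1)/b = 7/29.8 ≈ 0.235.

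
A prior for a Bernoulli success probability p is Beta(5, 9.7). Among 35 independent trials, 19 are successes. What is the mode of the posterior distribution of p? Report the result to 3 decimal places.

p̂_MAP = 0.482

Prior: Beta(5, 9.7).
Data: 19 successes in 35 trials. The binomial likelihood contributes p^19(1−p)^16, so the posterior is Beta(5+19, 9.7+16) = Beta(24, 25.7).
For Beta(a, b) with a, b > 1 the mode is (a−1)/(a+b−2) = 23/47.7 ≈ 0.482.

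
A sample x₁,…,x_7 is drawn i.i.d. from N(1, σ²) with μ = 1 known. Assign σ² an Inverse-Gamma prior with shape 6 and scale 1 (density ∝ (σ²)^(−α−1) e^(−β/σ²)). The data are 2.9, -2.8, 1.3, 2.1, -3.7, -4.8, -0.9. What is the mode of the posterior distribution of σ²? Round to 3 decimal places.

σ̂²_MAP = 3.842

Sum of squared deviations about the known mean: SS = (2.9−1)² + (-2.8−1)² + (1.3−1)² + (2.1−1)² + (-3.7−1)² + (-4.8−1)² + (-0.9−1)² = 78.69.
The Normal likelihood contributes (σ²)^(−n/2) exp(−SS/(2σ²)), so the posterior is Inverse-Gamma(α + n/2, β + SS/2) = Inverse-Gamma(9.5, 40.345).
The mode of Inverse-Gamma(a, b) is b/(a+1) = 40.345/10.5 ≈ 3.842.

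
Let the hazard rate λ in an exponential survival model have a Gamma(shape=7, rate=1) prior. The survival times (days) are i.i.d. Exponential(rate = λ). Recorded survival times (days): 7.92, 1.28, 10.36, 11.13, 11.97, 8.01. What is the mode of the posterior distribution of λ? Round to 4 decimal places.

λ̂_MAP = 0.2322

The Exponential(rate=λ) likelihood is ∝ λ^n e^(−λΣtᵢ). Here n = 6 and Σtᵢ = 7.92 + 1.28 + 10.36 + 11.13 + 11.97 + 8.01 = 50.67.
Posterior ∝ λ^6e^(−1λ) · λ^6e^(−50.67λ) = λ^12e^(−51.67λ), i.e. Gamma(13, 51.67).
Mode = (a−1)/b = 12/51.67 ≈ 0.2322.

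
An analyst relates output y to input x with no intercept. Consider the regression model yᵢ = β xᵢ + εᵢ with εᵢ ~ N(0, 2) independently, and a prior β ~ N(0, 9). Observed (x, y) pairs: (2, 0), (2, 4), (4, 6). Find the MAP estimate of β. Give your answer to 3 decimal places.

log p(β | y) = −Σ(yᵢ − βxᵢ)²/(2·2) − β²/(2·9) + const.
Setting the derivative to zero: Σxᵢ(yᵢ − βxᵢ)/2 − β/9 = 0, so β = Σxᵢyᵢ / (Σxᵢ² + σ²/τ²).
Σxᵢyᵢ = 2·0 + 2·4 + 4·6 = 32; Σxᵢ² = 24; σ²/τ² = 2/9.
β̂_MAP = 32 / (24 + 2/9) = 32/(218/9) = 144/109 ≈ 1.321.

β̂_MAP = 1.321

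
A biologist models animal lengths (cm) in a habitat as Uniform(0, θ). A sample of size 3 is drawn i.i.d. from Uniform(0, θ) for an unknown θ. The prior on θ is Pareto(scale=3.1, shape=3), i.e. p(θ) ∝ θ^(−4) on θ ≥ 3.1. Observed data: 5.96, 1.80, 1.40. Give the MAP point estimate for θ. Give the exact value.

The Uniform(0, θ) likelihood is θ^(−n) for θ ≥ max(xᵢ), zero otherwise. Here max(xᵢ) = 5.96.
Posterior ∝ θ^(−4) · θ^(−3) = θ^(−7) on θ ≥ max(3.1, 5.96) = 5.96.
This density is strictly decreasing in θ, so the posterior mode lies at the lower boundary of the support.

θ̂_MAP = 5.96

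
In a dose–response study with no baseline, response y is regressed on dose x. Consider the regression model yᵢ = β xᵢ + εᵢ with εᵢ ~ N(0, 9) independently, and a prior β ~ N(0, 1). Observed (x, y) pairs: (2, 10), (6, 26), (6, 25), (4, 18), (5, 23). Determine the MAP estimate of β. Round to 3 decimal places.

log p(β | y) = −Σ(yᵢ − βxᵢ)²/(2·9) − β²/(2·1) + const.
Setting the derivative to zero: Σxᵢ(yᵢ − βxᵢ)/9 − β/1 = 0, so β = Σxᵢyᵢ / (Σxᵢ² + σ²/τ²).
Σxᵢyᵢ = 2·10 + 6·26 + 6·25 + 4·18 + 5·23 = 513; Σxᵢ² = 117; σ²/τ² = 9.
β̂_MAP = 513 / (117 + 9) = 513/126 ≈ 4.071.

β̂_MAP = 4.071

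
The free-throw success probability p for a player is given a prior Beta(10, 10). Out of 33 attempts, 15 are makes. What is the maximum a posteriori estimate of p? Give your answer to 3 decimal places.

p̂_MAP = 0.471

Prior: Beta(10, 10).
Data: 15 successes in 33 trials. The binomial likelihood contributes p^15(1−p)^18, so the posterior is Beta(10+15, 10+18) = Beta(25, 28).
For Beta(a, b) with a, b > 1 the mode is (a−1)/(a+b−2) = 24/51 ≈ 0.471.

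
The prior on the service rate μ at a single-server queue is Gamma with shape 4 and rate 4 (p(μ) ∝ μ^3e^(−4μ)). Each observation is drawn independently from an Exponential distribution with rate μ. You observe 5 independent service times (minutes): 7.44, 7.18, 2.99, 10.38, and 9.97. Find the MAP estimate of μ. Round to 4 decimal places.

The Exponential(rate=μ) likelihood is ∝ μ^n e^(−μΣtᵢ). Here n = 5 and Σtᵢ = 7.44 + 7.18 + 2.99 + 10.38 + 9.97 = 37.96.
Posterior ∝ μ^3e^(−4μ) · μ^5e^(−37.96μ) = μ^8e^(−41.96μ), i.e. Gamma(9, 41.96).
Mode = (a−1)/b = 8/41.96 ≈ 0.1907.

μ̂_MAP = 0.1907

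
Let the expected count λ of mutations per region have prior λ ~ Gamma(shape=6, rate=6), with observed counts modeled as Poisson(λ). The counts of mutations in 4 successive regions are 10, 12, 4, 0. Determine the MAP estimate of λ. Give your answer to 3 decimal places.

Σxᵢ = 10+12+4+0 = 26, with n = 4.
Posterior ∝ λ^5e^(−6λ) · λ^26e^(−4λ) = λ^31e^(−10λ), i.e. Gamma(shape=32, rate=10).
The mode of a Gamma(a, b) with a ≥ 1 (shape–rate) is (a−1)/b = 31/10 ≈ 3.100.

λ̂_MAP = 3.100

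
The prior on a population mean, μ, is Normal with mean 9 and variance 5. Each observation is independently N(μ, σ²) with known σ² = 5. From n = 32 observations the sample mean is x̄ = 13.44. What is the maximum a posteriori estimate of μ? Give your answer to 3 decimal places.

μ̂_MAP = 13.305

n = 32, x̄ = 13.44.
For a Normal prior and Normal likelihood with known variance, the posterior is Normal; its mode equals its mean, the precision-weighted average.
Prior precision 1/σ₀² = 1/5 = 0.2; data precision n/σ² = 32/5 = 6.4.
μ̂ = (0.2·9 + 6.4·13.44) / (0.2 + 6.4) = 87.816/6.6 = 3659/275 ≈ 13.305.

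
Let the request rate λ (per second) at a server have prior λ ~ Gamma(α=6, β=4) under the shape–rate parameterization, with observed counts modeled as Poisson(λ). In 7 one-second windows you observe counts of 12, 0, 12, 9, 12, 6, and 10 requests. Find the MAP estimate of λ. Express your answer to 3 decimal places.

Σxᵢ = 12+0+12+9+12+6+10 = 61, with n = 7.
Posterior ∝ λ^5e^(−4λ) · λ^61e^(−7λ) = λ^66e^(−11λ), i.e. Gamma(shape=67, rate=11).
The mode of a Gamma(a, b) with a ≥ 1 (shape–rate) is (a−1)/b = 66/11 ≈ 6.000.

λ̂_MAP = 6.000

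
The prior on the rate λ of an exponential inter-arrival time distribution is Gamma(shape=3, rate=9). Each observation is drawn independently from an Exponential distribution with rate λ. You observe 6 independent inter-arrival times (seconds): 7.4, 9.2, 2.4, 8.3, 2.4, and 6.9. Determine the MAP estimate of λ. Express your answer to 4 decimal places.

λ̂_MAP = 0.1754

The Exponential(rate=λ) likelihood is ∝ λ^n e^(−λΣtᵢ). Here n = 6 and Σtᵢ = 7.4 + 9.2 + 2.4 + 8.3 + 2.4 + 6.9 = 36.6.
Posterior ∝ λ^2e^(−9λ) · λ^6e^(−36.6λ) = λ^8e^(−45.6λ), i.e. Gamma(9, 45.6).
Mode = (a−1)/b = 8/45.6 ≈ 0.1754.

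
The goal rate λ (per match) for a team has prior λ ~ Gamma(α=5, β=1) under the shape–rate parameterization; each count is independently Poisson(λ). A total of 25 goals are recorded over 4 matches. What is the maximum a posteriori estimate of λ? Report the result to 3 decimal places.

λ̂_MAP = 5.800

Σxᵢ = 25, n = 4.
Posterior ∝ λ^4e^(−1λ) · λ^25e^(−4λ) = λ^29e^(−5λ), i.e. Gamma(shape=30, rate=5).
The mode of a Gamma(a, b) with a ≥ 1 (shape–rate) is (a−1)/b = 29/5 ≈ 5.800.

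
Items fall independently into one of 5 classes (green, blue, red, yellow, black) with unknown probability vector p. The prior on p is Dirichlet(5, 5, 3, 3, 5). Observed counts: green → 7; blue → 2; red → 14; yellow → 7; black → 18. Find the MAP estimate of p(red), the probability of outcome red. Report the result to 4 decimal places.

MAP estimate of p(red) = 0.2500

The posterior is Dirichlet(αᵢ + nᵢ) = Dirichlet(12, 7, 17, 10, 23).
For a Dirichlet(a₁,…,a_K) with all aᵢ > 1, the mode has j-th component (aⱼ − 1)/(Σaᵢ − K).
Here Σaᵢ = 69 and K = 5, so p(red) = (17 − 1)/(69 − 5) = 16/64 ≈ 0.2500.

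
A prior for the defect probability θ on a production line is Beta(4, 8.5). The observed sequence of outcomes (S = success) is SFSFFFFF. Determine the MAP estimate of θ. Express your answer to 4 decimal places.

Prior: Beta(4, 8.5).
Data: 2 successes in 8 trials (from the sequence). The binomial likelihood contributes θ^2(1−θ)^6, so the posterior is Beta(4+2, 8.5+6) = Beta(6, 14.5).
For Beta(a, b) with a, b > 1 the mode is (a−1)/(a+b−2) = 5/18.5 ≈ 0.2703.

θ̂_MAP = 0.2703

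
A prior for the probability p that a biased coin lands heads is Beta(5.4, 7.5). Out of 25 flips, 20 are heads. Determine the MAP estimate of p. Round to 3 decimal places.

Prior: Beta(5.4, 7.5).
Data: 20 successes in 25 trials. The binomial likelihood contributes p^20(1−p)^5, so the posterior is Beta(5.4+20, 7.5+5) = Beta(25.4, 12.5).
For Beta(a, b) with a, b > 1 the mode is (a−1)/(a+b−2) = 24.4/35.9 ≈ 0.680.

p̂_MAP = 0.680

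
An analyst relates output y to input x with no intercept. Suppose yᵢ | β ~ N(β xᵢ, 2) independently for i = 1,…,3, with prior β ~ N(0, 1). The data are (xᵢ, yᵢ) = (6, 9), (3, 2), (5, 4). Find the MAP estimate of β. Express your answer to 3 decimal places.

β̂_MAP = 1.111

log p(β | y) = −Σ(yᵢ − βxᵢ)²/(2·2) − β²/(2·1) + const.
Setting the derivative to zero: Σxᵢ(yᵢ − βxᵢ)/2 − β/1 = 0, so β = Σxᵢyᵢ / (Σxᵢ² + σ²/τ²).
Σxᵢyᵢ = 6·9 + 3·2 + 5·4 = 80; Σxᵢ² = 70; σ²/τ² = 2.
β̂_MAP = 80 / (70 + 2) = 80/72 ≈ 1.111.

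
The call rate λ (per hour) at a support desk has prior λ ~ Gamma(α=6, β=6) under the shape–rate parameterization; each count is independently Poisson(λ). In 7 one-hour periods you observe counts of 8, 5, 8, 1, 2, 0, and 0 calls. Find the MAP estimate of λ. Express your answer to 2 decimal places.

λ̂_MAP = 2.23

Σxᵢ = 8+5+8+1+2+0+0 = 24, with n = 7.
Posterior ∝ λ^5e^(−6λ) · λ^24e^(−7λ) = λ^29e^(−13λ), i.e. Gamma(shape=30, rate=13).
The mode of a Gamma(a, b) with a ≥ 1 (shape–rate) is (a−1)/b = 29/13 ≈ 2.23.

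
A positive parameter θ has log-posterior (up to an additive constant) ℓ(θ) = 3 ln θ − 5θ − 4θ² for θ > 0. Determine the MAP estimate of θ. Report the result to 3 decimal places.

θ̂_MAP = 0.375

ℓ'(θ) = 3/θ − 5 − 8θ. Setting this to zero and multiplying by θ: 8θ² + 5θ − 3 = 0.
θ = (−5 + √(5² + 4·8·3)) / (2·8) = (−5 + √121) / 16 = (−5 + 11)/16 = 3/8.
ℓ''(θ) = −3/θ² − 8 < 0, confirming a maximum.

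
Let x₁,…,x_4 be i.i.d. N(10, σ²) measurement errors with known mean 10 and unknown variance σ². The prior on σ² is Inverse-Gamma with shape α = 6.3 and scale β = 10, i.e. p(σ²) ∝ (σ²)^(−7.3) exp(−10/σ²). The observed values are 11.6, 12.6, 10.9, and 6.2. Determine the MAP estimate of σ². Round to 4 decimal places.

Sum of squared deviations about the known mean: SS = (11.6−10)² + (12.6−10)² + (10.9−10)² + (6.2−10)² = 24.57.
The Normal likelihood contributes (σ²)^(−n/2) exp(−SS/(2σ²)), so the posterior is Inverse-Gamma(α + n/2, β + SS/2) = Inverse-Gamma(8.3, 22.285).
The mode of Inverse-Gamma(a, b) is b/(a+1) = 22.285/9.3 ≈ 2.3962.

σ̂²_MAP = 2.3962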